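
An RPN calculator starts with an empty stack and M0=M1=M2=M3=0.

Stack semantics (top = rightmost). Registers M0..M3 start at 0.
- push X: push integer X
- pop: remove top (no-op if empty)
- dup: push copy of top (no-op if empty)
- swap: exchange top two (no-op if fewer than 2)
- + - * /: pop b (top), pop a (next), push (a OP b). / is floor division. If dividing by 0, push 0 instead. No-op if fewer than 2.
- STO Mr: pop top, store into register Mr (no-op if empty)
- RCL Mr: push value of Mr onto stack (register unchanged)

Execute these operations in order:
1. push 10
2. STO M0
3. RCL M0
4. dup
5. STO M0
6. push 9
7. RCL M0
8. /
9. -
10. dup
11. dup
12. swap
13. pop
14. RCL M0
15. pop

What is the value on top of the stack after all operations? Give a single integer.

After op 1 (push 10): stack=[10] mem=[0,0,0,0]
After op 2 (STO M0): stack=[empty] mem=[10,0,0,0]
After op 3 (RCL M0): stack=[10] mem=[10,0,0,0]
After op 4 (dup): stack=[10,10] mem=[10,0,0,0]
After op 5 (STO M0): stack=[10] mem=[10,0,0,0]
After op 6 (push 9): stack=[10,9] mem=[10,0,0,0]
After op 7 (RCL M0): stack=[10,9,10] mem=[10,0,0,0]
After op 8 (/): stack=[10,0] mem=[10,0,0,0]
After op 9 (-): stack=[10] mem=[10,0,0,0]
After op 10 (dup): stack=[10,10] mem=[10,0,0,0]
After op 11 (dup): stack=[10,10,10] mem=[10,0,0,0]
After op 12 (swap): stack=[10,10,10] mem=[10,0,0,0]
After op 13 (pop): stack=[10,10] mem=[10,0,0,0]
After op 14 (RCL M0): stack=[10,10,10] mem=[10,0,0,0]
After op 15 (pop): stack=[10,10] mem=[10,0,0,0]

Answer: 10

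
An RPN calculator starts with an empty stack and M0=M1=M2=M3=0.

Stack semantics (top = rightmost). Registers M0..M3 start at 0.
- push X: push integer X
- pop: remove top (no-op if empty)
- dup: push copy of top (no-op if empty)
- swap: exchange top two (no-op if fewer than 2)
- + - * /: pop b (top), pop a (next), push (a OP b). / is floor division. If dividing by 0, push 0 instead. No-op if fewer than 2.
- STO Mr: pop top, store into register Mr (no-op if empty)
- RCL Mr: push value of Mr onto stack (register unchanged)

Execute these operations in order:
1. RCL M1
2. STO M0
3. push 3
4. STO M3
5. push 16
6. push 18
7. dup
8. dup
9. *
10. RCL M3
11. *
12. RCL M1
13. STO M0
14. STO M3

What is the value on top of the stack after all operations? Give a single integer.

Answer: 18

Derivation:
After op 1 (RCL M1): stack=[0] mem=[0,0,0,0]
After op 2 (STO M0): stack=[empty] mem=[0,0,0,0]
After op 3 (push 3): stack=[3] mem=[0,0,0,0]
After op 4 (STO M3): stack=[empty] mem=[0,0,0,3]
After op 5 (push 16): stack=[16] mem=[0,0,0,3]
After op 6 (push 18): stack=[16,18] mem=[0,0,0,3]
After op 7 (dup): stack=[16,18,18] mem=[0,0,0,3]
After op 8 (dup): stack=[16,18,18,18] mem=[0,0,0,3]
After op 9 (*): stack=[16,18,324] mem=[0,0,0,3]
After op 10 (RCL M3): stack=[16,18,324,3] mem=[0,0,0,3]
After op 11 (*): stack=[16,18,972] mem=[0,0,0,3]
After op 12 (RCL M1): stack=[16,18,972,0] mem=[0,0,0,3]
After op 13 (STO M0): stack=[16,18,972] mem=[0,0,0,3]
After op 14 (STO M3): stack=[16,18] mem=[0,0,0,972]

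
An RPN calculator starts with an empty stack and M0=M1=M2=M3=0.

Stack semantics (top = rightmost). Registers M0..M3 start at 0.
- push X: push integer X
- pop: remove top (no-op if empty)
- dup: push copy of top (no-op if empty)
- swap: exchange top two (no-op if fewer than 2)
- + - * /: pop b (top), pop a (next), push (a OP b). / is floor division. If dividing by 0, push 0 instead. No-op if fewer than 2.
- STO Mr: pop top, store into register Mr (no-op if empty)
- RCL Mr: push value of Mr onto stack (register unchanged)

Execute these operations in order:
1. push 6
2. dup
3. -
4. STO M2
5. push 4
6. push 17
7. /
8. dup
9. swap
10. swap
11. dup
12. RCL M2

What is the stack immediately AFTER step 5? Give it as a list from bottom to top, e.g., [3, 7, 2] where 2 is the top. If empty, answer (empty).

After op 1 (push 6): stack=[6] mem=[0,0,0,0]
After op 2 (dup): stack=[6,6] mem=[0,0,0,0]
After op 3 (-): stack=[0] mem=[0,0,0,0]
After op 4 (STO M2): stack=[empty] mem=[0,0,0,0]
After op 5 (push 4): stack=[4] mem=[0,0,0,0]

[4]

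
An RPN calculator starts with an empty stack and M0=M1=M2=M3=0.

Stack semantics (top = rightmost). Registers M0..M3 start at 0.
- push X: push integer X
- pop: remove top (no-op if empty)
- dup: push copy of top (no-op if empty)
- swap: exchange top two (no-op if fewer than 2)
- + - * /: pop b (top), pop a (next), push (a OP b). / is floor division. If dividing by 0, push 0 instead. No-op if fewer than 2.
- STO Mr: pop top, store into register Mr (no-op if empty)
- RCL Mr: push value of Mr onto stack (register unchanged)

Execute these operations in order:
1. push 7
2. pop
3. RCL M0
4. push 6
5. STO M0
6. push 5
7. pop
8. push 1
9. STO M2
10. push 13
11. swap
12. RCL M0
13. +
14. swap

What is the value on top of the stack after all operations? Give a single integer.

Answer: 13

Derivation:
After op 1 (push 7): stack=[7] mem=[0,0,0,0]
After op 2 (pop): stack=[empty] mem=[0,0,0,0]
After op 3 (RCL M0): stack=[0] mem=[0,0,0,0]
After op 4 (push 6): stack=[0,6] mem=[0,0,0,0]
After op 5 (STO M0): stack=[0] mem=[6,0,0,0]
After op 6 (push 5): stack=[0,5] mem=[6,0,0,0]
After op 7 (pop): stack=[0] mem=[6,0,0,0]
After op 8 (push 1): stack=[0,1] mem=[6,0,0,0]
After op 9 (STO M2): stack=[0] mem=[6,0,1,0]
After op 10 (push 13): stack=[0,13] mem=[6,0,1,0]
After op 11 (swap): stack=[13,0] mem=[6,0,1,0]
After op 12 (RCL M0): stack=[13,0,6] mem=[6,0,1,0]
After op 13 (+): stack=[13,6] mem=[6,0,1,0]
After op 14 (swap): stack=[6,13] mem=[6,0,1,0]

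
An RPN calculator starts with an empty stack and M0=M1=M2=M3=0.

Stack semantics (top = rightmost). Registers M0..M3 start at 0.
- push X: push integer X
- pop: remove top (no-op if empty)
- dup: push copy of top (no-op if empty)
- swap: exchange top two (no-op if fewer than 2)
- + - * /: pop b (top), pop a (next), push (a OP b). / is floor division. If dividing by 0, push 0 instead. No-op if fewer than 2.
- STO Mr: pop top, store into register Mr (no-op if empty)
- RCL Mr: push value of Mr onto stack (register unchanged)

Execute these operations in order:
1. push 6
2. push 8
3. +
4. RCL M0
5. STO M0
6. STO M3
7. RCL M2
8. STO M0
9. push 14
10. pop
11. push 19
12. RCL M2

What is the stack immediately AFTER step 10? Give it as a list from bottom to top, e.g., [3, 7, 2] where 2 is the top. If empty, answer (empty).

After op 1 (push 6): stack=[6] mem=[0,0,0,0]
After op 2 (push 8): stack=[6,8] mem=[0,0,0,0]
After op 3 (+): stack=[14] mem=[0,0,0,0]
After op 4 (RCL M0): stack=[14,0] mem=[0,0,0,0]
After op 5 (STO M0): stack=[14] mem=[0,0,0,0]
After op 6 (STO M3): stack=[empty] mem=[0,0,0,14]
After op 7 (RCL M2): stack=[0] mem=[0,0,0,14]
After op 8 (STO M0): stack=[empty] mem=[0,0,0,14]
After op 9 (push 14): stack=[14] mem=[0,0,0,14]
After op 10 (pop): stack=[empty] mem=[0,0,0,14]

(empty)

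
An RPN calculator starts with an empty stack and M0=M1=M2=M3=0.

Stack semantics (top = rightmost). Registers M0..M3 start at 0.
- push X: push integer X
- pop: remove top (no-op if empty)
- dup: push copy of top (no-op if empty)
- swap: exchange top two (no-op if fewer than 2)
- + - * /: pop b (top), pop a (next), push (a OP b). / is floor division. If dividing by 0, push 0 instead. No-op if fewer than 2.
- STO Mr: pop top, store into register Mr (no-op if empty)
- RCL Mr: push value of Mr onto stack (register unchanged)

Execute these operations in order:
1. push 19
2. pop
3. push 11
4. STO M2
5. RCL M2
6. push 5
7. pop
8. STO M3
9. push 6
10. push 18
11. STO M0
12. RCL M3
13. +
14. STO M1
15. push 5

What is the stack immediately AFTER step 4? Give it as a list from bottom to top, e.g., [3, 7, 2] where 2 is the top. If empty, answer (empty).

After op 1 (push 19): stack=[19] mem=[0,0,0,0]
After op 2 (pop): stack=[empty] mem=[0,0,0,0]
After op 3 (push 11): stack=[11] mem=[0,0,0,0]
After op 4 (STO M2): stack=[empty] mem=[0,0,11,0]

(empty)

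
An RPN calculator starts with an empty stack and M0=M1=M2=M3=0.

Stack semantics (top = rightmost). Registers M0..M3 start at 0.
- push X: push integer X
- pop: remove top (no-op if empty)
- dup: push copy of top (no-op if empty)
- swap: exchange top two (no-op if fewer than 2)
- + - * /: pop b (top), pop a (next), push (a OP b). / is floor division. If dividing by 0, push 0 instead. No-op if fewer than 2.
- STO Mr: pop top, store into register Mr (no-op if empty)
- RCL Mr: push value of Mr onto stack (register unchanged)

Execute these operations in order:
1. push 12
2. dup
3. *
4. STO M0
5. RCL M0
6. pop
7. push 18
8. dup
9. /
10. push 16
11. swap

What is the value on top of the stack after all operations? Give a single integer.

Answer: 1

Derivation:
After op 1 (push 12): stack=[12] mem=[0,0,0,0]
After op 2 (dup): stack=[12,12] mem=[0,0,0,0]
After op 3 (*): stack=[144] mem=[0,0,0,0]
After op 4 (STO M0): stack=[empty] mem=[144,0,0,0]
After op 5 (RCL M0): stack=[144] mem=[144,0,0,0]
After op 6 (pop): stack=[empty] mem=[144,0,0,0]
After op 7 (push 18): stack=[18] mem=[144,0,0,0]
After op 8 (dup): stack=[18,18] mem=[144,0,0,0]
After op 9 (/): stack=[1] mem=[144,0,0,0]
After op 10 (push 16): stack=[1,16] mem=[144,0,0,0]
After op 11 (swap): stack=[16,1] mem=[144,0,0,0]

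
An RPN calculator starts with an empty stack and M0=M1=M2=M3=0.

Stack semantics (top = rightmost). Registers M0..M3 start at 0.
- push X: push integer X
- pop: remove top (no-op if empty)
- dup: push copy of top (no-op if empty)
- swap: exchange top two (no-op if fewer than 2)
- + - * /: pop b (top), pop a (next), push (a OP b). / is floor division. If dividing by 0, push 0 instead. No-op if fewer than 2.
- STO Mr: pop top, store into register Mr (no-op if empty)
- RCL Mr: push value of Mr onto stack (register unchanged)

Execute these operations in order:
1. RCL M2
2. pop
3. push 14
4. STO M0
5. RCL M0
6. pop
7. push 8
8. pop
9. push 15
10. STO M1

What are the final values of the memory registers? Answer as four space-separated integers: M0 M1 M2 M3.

After op 1 (RCL M2): stack=[0] mem=[0,0,0,0]
After op 2 (pop): stack=[empty] mem=[0,0,0,0]
After op 3 (push 14): stack=[14] mem=[0,0,0,0]
After op 4 (STO M0): stack=[empty] mem=[14,0,0,0]
After op 5 (RCL M0): stack=[14] mem=[14,0,0,0]
After op 6 (pop): stack=[empty] mem=[14,0,0,0]
After op 7 (push 8): stack=[8] mem=[14,0,0,0]
After op 8 (pop): stack=[empty] mem=[14,0,0,0]
After op 9 (push 15): stack=[15] mem=[14,0,0,0]
After op 10 (STO M1): stack=[empty] mem=[14,15,0,0]

Answer: 14 15 0 0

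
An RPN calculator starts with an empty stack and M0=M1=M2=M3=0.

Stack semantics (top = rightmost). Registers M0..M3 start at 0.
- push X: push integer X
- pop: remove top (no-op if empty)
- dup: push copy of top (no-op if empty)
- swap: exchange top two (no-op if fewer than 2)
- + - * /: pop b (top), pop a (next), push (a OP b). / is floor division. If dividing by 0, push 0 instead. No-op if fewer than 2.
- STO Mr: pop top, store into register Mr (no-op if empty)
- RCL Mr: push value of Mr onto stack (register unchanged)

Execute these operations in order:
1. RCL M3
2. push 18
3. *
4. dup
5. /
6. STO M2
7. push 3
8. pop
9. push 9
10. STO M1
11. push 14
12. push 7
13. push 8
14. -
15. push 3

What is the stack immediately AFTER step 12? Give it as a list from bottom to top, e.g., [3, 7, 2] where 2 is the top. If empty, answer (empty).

After op 1 (RCL M3): stack=[0] mem=[0,0,0,0]
After op 2 (push 18): stack=[0,18] mem=[0,0,0,0]
After op 3 (*): stack=[0] mem=[0,0,0,0]
After op 4 (dup): stack=[0,0] mem=[0,0,0,0]
After op 5 (/): stack=[0] mem=[0,0,0,0]
After op 6 (STO M2): stack=[empty] mem=[0,0,0,0]
After op 7 (push 3): stack=[3] mem=[0,0,0,0]
After op 8 (pop): stack=[empty] mem=[0,0,0,0]
After op 9 (push 9): stack=[9] mem=[0,0,0,0]
After op 10 (STO M1): stack=[empty] mem=[0,9,0,0]
After op 11 (push 14): stack=[14] mem=[0,9,0,0]
After op 12 (push 7): stack=[14,7] mem=[0,9,0,0]

[14, 7]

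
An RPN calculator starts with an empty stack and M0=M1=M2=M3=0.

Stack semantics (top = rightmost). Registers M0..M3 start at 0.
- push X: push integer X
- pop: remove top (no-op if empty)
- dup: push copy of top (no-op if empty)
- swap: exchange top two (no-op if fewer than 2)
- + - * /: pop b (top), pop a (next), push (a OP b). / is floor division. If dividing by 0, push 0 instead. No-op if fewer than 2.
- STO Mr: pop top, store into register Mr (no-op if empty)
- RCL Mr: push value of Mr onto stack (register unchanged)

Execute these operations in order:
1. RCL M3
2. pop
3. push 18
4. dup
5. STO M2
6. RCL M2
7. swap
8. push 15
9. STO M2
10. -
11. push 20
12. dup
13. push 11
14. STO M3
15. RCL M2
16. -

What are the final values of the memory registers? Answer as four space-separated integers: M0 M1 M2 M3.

Answer: 0 0 15 11

Derivation:
After op 1 (RCL M3): stack=[0] mem=[0,0,0,0]
After op 2 (pop): stack=[empty] mem=[0,0,0,0]
After op 3 (push 18): stack=[18] mem=[0,0,0,0]
After op 4 (dup): stack=[18,18] mem=[0,0,0,0]
After op 5 (STO M2): stack=[18] mem=[0,0,18,0]
After op 6 (RCL M2): stack=[18,18] mem=[0,0,18,0]
After op 7 (swap): stack=[18,18] mem=[0,0,18,0]
After op 8 (push 15): stack=[18,18,15] mem=[0,0,18,0]
After op 9 (STO M2): stack=[18,18] mem=[0,0,15,0]
After op 10 (-): stack=[0] mem=[0,0,15,0]
After op 11 (push 20): stack=[0,20] mem=[0,0,15,0]
After op 12 (dup): stack=[0,20,20] mem=[0,0,15,0]
After op 13 (push 11): stack=[0,20,20,11] mem=[0,0,15,0]
After op 14 (STO M3): stack=[0,20,20] mem=[0,0,15,11]
After op 15 (RCL M2): stack=[0,20,20,15] mem=[0,0,15,11]
After op 16 (-): stack=[0,20,5] mem=[0,0,15,11]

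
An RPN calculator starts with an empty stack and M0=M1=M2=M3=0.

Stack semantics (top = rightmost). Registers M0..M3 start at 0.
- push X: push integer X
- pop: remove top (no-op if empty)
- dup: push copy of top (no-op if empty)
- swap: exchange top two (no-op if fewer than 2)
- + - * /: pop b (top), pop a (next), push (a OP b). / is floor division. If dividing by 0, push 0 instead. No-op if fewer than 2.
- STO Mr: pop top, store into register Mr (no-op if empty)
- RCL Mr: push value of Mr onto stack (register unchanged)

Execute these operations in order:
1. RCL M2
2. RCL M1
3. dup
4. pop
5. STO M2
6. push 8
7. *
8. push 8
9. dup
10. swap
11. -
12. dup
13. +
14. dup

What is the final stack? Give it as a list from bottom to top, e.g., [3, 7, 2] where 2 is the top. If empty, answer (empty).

After op 1 (RCL M2): stack=[0] mem=[0,0,0,0]
After op 2 (RCL M1): stack=[0,0] mem=[0,0,0,0]
After op 3 (dup): stack=[0,0,0] mem=[0,0,0,0]
After op 4 (pop): stack=[0,0] mem=[0,0,0,0]
After op 5 (STO M2): stack=[0] mem=[0,0,0,0]
After op 6 (push 8): stack=[0,8] mem=[0,0,0,0]
After op 7 (*): stack=[0] mem=[0,0,0,0]
After op 8 (push 8): stack=[0,8] mem=[0,0,0,0]
After op 9 (dup): stack=[0,8,8] mem=[0,0,0,0]
After op 10 (swap): stack=[0,8,8] mem=[0,0,0,0]
After op 11 (-): stack=[0,0] mem=[0,0,0,0]
After op 12 (dup): stack=[0,0,0] mem=[0,0,0,0]
After op 13 (+): stack=[0,0] mem=[0,0,0,0]
After op 14 (dup): stack=[0,0,0] mem=[0,0,0,0]

Answer: [0, 0, 0]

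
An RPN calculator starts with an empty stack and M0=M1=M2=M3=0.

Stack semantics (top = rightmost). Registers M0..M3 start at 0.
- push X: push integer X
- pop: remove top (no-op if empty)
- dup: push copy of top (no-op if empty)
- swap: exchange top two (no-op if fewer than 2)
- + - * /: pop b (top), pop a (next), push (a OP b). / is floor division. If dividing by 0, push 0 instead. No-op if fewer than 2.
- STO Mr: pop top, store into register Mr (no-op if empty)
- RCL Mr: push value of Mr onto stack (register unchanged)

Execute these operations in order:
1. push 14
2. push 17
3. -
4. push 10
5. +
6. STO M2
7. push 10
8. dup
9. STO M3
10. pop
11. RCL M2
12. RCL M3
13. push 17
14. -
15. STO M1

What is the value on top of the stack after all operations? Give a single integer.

After op 1 (push 14): stack=[14] mem=[0,0,0,0]
After op 2 (push 17): stack=[14,17] mem=[0,0,0,0]
After op 3 (-): stack=[-3] mem=[0,0,0,0]
After op 4 (push 10): stack=[-3,10] mem=[0,0,0,0]
After op 5 (+): stack=[7] mem=[0,0,0,0]
After op 6 (STO M2): stack=[empty] mem=[0,0,7,0]
After op 7 (push 10): stack=[10] mem=[0,0,7,0]
After op 8 (dup): stack=[10,10] mem=[0,0,7,0]
After op 9 (STO M3): stack=[10] mem=[0,0,7,10]
After op 10 (pop): stack=[empty] mem=[0,0,7,10]
After op 11 (RCL M2): stack=[7] mem=[0,0,7,10]
After op 12 (RCL M3): stack=[7,10] mem=[0,0,7,10]
After op 13 (push 17): stack=[7,10,17] mem=[0,0,7,10]
After op 14 (-): stack=[7,-7] mem=[0,0,7,10]
After op 15 (STO M1): stack=[7] mem=[0,-7,7,10]

Answer: 7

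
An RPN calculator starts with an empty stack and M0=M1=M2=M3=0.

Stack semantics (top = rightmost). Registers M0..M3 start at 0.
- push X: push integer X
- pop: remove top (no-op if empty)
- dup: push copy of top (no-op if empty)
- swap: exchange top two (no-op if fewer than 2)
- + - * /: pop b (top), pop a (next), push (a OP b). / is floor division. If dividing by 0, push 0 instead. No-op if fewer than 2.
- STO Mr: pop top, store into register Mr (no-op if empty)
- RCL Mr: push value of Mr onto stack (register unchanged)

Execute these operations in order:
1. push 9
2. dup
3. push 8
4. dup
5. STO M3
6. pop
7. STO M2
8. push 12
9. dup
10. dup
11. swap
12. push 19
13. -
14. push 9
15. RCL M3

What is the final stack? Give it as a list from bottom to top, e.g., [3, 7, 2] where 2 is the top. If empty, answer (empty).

Answer: [9, 12, 12, -7, 9, 8]

Derivation:
After op 1 (push 9): stack=[9] mem=[0,0,0,0]
After op 2 (dup): stack=[9,9] mem=[0,0,0,0]
After op 3 (push 8): stack=[9,9,8] mem=[0,0,0,0]
After op 4 (dup): stack=[9,9,8,8] mem=[0,0,0,0]
After op 5 (STO M3): stack=[9,9,8] mem=[0,0,0,8]
After op 6 (pop): stack=[9,9] mem=[0,0,0,8]
After op 7 (STO M2): stack=[9] mem=[0,0,9,8]
After op 8 (push 12): stack=[9,12] mem=[0,0,9,8]
After op 9 (dup): stack=[9,12,12] mem=[0,0,9,8]
After op 10 (dup): stack=[9,12,12,12] mem=[0,0,9,8]
After op 11 (swap): stack=[9,12,12,12] mem=[0,0,9,8]
After op 12 (push 19): stack=[9,12,12,12,19] mem=[0,0,9,8]
After op 13 (-): stack=[9,12,12,-7] mem=[0,0,9,8]
After op 14 (push 9): stack=[9,12,12,-7,9] mem=[0,0,9,8]
After op 15 (RCL M3): stack=[9,12,12,-7,9,8] mem=[0,0,9,8]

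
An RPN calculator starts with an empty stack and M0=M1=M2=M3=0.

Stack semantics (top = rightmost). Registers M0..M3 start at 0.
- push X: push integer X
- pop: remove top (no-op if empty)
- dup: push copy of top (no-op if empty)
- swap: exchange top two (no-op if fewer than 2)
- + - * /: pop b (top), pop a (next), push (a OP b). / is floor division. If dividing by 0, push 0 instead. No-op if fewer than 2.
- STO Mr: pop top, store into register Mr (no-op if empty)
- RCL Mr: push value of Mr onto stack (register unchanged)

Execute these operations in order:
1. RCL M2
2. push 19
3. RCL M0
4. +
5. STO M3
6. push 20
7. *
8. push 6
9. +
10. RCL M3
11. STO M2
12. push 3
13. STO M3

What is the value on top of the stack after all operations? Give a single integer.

Answer: 6

Derivation:
After op 1 (RCL M2): stack=[0] mem=[0,0,0,0]
After op 2 (push 19): stack=[0,19] mem=[0,0,0,0]
After op 3 (RCL M0): stack=[0,19,0] mem=[0,0,0,0]
After op 4 (+): stack=[0,19] mem=[0,0,0,0]
After op 5 (STO M3): stack=[0] mem=[0,0,0,19]
After op 6 (push 20): stack=[0,20] mem=[0,0,0,19]
After op 7 (*): stack=[0] mem=[0,0,0,19]
After op 8 (push 6): stack=[0,6] mem=[0,0,0,19]
After op 9 (+): stack=[6] mem=[0,0,0,19]
After op 10 (RCL M3): stack=[6,19] mem=[0,0,0,19]
After op 11 (STO M2): stack=[6] mem=[0,0,19,19]
After op 12 (push 3): stack=[6,3] mem=[0,0,19,19]
After op 13 (STO M3): stack=[6] mem=[0,0,19,3]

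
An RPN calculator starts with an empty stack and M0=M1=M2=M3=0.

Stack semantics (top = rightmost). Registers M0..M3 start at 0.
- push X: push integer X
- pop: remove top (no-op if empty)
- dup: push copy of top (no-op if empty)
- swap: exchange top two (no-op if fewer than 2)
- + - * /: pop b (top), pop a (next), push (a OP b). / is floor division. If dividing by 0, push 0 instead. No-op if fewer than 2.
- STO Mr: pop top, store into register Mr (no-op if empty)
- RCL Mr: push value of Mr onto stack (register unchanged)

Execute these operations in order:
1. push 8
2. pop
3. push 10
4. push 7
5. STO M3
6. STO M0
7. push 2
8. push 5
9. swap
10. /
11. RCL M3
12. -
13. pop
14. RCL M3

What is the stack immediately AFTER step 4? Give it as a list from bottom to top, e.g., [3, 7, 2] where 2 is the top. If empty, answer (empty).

After op 1 (push 8): stack=[8] mem=[0,0,0,0]
After op 2 (pop): stack=[empty] mem=[0,0,0,0]
After op 3 (push 10): stack=[10] mem=[0,0,0,0]
After op 4 (push 7): stack=[10,7] mem=[0,0,0,0]

[10, 7]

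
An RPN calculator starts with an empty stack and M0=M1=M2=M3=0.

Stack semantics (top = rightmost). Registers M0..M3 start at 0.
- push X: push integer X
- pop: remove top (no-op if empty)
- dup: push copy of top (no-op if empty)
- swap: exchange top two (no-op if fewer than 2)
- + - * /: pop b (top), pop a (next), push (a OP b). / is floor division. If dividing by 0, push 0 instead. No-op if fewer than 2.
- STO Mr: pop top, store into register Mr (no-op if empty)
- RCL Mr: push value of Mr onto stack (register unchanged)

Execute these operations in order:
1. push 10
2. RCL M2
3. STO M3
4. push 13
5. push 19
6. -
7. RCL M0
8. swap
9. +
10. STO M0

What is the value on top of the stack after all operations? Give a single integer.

Answer: 10

Derivation:
After op 1 (push 10): stack=[10] mem=[0,0,0,0]
After op 2 (RCL M2): stack=[10,0] mem=[0,0,0,0]
After op 3 (STO M3): stack=[10] mem=[0,0,0,0]
After op 4 (push 13): stack=[10,13] mem=[0,0,0,0]
After op 5 (push 19): stack=[10,13,19] mem=[0,0,0,0]
After op 6 (-): stack=[10,-6] mem=[0,0,0,0]
After op 7 (RCL M0): stack=[10,-6,0] mem=[0,0,0,0]
After op 8 (swap): stack=[10,0,-6] mem=[0,0,0,0]
After op 9 (+): stack=[10,-6] mem=[0,0,0,0]
After op 10 (STO M0): stack=[10] mem=[-6,0,0,0]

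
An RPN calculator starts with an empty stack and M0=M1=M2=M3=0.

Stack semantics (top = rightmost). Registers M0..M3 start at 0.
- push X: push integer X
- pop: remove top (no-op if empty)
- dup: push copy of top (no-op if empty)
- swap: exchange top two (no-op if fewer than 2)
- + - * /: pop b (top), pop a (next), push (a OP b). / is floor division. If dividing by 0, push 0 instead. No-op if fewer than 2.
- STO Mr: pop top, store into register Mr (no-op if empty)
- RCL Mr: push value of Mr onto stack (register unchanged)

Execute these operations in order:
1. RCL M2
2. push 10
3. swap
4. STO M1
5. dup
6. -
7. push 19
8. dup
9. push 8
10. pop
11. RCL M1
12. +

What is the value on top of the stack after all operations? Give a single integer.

Answer: 19

Derivation:
After op 1 (RCL M2): stack=[0] mem=[0,0,0,0]
After op 2 (push 10): stack=[0,10] mem=[0,0,0,0]
After op 3 (swap): stack=[10,0] mem=[0,0,0,0]
After op 4 (STO M1): stack=[10] mem=[0,0,0,0]
After op 5 (dup): stack=[10,10] mem=[0,0,0,0]
After op 6 (-): stack=[0] mem=[0,0,0,0]
After op 7 (push 19): stack=[0,19] mem=[0,0,0,0]
After op 8 (dup): stack=[0,19,19] mem=[0,0,0,0]
After op 9 (push 8): stack=[0,19,19,8] mem=[0,0,0,0]
After op 10 (pop): stack=[0,19,19] mem=[0,0,0,0]
After op 11 (RCL M1): stack=[0,19,19,0] mem=[0,0,0,0]
After op 12 (+): stack=[0,19,19] mem=[0,0,0,0]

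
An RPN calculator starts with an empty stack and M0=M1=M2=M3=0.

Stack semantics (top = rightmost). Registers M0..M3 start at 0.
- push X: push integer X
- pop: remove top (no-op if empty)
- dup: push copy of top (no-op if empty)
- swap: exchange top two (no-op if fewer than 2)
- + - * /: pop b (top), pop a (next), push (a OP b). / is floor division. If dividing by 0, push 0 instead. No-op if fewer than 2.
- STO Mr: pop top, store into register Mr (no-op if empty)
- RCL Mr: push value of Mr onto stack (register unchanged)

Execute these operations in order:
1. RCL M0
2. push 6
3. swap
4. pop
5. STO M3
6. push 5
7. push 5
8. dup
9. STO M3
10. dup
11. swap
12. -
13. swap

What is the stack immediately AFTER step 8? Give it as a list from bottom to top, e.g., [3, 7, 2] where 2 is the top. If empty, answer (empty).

After op 1 (RCL M0): stack=[0] mem=[0,0,0,0]
After op 2 (push 6): stack=[0,6] mem=[0,0,0,0]
After op 3 (swap): stack=[6,0] mem=[0,0,0,0]
After op 4 (pop): stack=[6] mem=[0,0,0,0]
After op 5 (STO M3): stack=[empty] mem=[0,0,0,6]
After op 6 (push 5): stack=[5] mem=[0,0,0,6]
After op 7 (push 5): stack=[5,5] mem=[0,0,0,6]
After op 8 (dup): stack=[5,5,5] mem=[0,0,0,6]

[5, 5, 5]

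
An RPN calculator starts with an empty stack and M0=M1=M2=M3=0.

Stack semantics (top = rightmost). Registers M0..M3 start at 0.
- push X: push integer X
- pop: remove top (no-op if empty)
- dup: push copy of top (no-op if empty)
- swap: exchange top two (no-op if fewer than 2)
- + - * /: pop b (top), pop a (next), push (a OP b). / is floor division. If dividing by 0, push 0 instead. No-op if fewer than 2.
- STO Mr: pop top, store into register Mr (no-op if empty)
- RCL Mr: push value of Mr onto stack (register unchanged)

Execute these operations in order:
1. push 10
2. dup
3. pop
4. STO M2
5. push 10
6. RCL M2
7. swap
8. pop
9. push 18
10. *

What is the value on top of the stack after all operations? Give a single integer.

After op 1 (push 10): stack=[10] mem=[0,0,0,0]
After op 2 (dup): stack=[10,10] mem=[0,0,0,0]
After op 3 (pop): stack=[10] mem=[0,0,0,0]
After op 4 (STO M2): stack=[empty] mem=[0,0,10,0]
After op 5 (push 10): stack=[10] mem=[0,0,10,0]
After op 6 (RCL M2): stack=[10,10] mem=[0,0,10,0]
After op 7 (swap): stack=[10,10] mem=[0,0,10,0]
After op 8 (pop): stack=[10] mem=[0,0,10,0]
After op 9 (push 18): stack=[10,18] mem=[0,0,10,0]
After op 10 (*): stack=[180] mem=[0,0,10,0]

Answer: 180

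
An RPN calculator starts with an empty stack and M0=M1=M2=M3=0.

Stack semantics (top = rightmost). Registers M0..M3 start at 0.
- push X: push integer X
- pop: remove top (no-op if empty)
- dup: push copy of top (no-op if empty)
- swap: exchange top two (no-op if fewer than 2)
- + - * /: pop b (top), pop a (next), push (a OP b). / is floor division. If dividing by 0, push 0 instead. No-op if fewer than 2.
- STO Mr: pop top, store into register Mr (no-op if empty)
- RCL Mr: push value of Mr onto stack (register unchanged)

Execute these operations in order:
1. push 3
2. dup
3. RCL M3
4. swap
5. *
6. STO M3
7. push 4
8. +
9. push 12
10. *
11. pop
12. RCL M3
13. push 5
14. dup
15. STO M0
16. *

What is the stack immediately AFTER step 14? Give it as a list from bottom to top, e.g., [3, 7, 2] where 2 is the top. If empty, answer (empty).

After op 1 (push 3): stack=[3] mem=[0,0,0,0]
After op 2 (dup): stack=[3,3] mem=[0,0,0,0]
After op 3 (RCL M3): stack=[3,3,0] mem=[0,0,0,0]
After op 4 (swap): stack=[3,0,3] mem=[0,0,0,0]
After op 5 (*): stack=[3,0] mem=[0,0,0,0]
After op 6 (STO M3): stack=[3] mem=[0,0,0,0]
After op 7 (push 4): stack=[3,4] mem=[0,0,0,0]
After op 8 (+): stack=[7] mem=[0,0,0,0]
After op 9 (push 12): stack=[7,12] mem=[0,0,0,0]
After op 10 (*): stack=[84] mem=[0,0,0,0]
After op 11 (pop): stack=[empty] mem=[0,0,0,0]
After op 12 (RCL M3): stack=[0] mem=[0,0,0,0]
After op 13 (push 5): stack=[0,5] mem=[0,0,0,0]
After op 14 (dup): stack=[0,5,5] mem=[0,0,0,0]

[0, 5, 5]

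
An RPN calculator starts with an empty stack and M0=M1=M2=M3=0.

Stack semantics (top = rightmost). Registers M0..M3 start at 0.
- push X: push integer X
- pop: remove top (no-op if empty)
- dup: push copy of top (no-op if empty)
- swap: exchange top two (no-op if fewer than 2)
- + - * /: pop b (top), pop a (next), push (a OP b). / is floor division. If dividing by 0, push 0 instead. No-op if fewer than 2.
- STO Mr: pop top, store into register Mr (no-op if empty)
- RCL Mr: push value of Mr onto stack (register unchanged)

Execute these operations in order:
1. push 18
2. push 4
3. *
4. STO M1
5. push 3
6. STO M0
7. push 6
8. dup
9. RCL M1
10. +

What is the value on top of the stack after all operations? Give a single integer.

Answer: 78

Derivation:
After op 1 (push 18): stack=[18] mem=[0,0,0,0]
After op 2 (push 4): stack=[18,4] mem=[0,0,0,0]
After op 3 (*): stack=[72] mem=[0,0,0,0]
After op 4 (STO M1): stack=[empty] mem=[0,72,0,0]
After op 5 (push 3): stack=[3] mem=[0,72,0,0]
After op 6 (STO M0): stack=[empty] mem=[3,72,0,0]
After op 7 (push 6): stack=[6] mem=[3,72,0,0]
After op 8 (dup): stack=[6,6] mem=[3,72,0,0]
After op 9 (RCL M1): stack=[6,6,72] mem=[3,72,0,0]
After op 10 (+): stack=[6,78] mem=[3,72,0,0]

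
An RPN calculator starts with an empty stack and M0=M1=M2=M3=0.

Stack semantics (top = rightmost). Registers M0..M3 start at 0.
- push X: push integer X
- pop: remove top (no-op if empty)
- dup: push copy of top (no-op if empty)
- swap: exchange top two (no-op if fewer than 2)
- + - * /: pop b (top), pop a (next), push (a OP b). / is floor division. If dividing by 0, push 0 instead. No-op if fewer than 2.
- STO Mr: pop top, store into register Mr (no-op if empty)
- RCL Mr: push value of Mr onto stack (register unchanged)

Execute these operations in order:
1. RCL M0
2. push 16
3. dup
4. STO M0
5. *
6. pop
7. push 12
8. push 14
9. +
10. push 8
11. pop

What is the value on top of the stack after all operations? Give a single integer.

Answer: 26

Derivation:
After op 1 (RCL M0): stack=[0] mem=[0,0,0,0]
After op 2 (push 16): stack=[0,16] mem=[0,0,0,0]
After op 3 (dup): stack=[0,16,16] mem=[0,0,0,0]
After op 4 (STO M0): stack=[0,16] mem=[16,0,0,0]
After op 5 (*): stack=[0] mem=[16,0,0,0]
After op 6 (pop): stack=[empty] mem=[16,0,0,0]
After op 7 (push 12): stack=[12] mem=[16,0,0,0]
After op 8 (push 14): stack=[12,14] mem=[16,0,0,0]
After op 9 (+): stack=[26] mem=[16,0,0,0]
After op 10 (push 8): stack=[26,8] mem=[16,0,0,0]
After op 11 (pop): stack=[26] mem=[16,0,0,0]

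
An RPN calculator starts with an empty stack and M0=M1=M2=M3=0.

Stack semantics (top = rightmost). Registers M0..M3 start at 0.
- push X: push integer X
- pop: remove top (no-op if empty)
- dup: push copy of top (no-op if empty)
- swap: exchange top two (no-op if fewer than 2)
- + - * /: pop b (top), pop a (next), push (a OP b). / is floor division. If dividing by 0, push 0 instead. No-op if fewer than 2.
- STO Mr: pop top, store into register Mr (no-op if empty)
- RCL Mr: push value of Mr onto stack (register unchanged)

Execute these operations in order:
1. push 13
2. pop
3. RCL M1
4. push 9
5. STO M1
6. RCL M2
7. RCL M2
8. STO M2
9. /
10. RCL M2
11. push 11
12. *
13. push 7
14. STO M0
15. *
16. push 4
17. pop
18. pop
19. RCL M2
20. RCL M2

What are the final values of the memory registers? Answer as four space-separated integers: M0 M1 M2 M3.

Answer: 7 9 0 0

Derivation:
After op 1 (push 13): stack=[13] mem=[0,0,0,0]
After op 2 (pop): stack=[empty] mem=[0,0,0,0]
After op 3 (RCL M1): stack=[0] mem=[0,0,0,0]
After op 4 (push 9): stack=[0,9] mem=[0,0,0,0]
After op 5 (STO M1): stack=[0] mem=[0,9,0,0]
After op 6 (RCL M2): stack=[0,0] mem=[0,9,0,0]
After op 7 (RCL M2): stack=[0,0,0] mem=[0,9,0,0]
After op 8 (STO M2): stack=[0,0] mem=[0,9,0,0]
After op 9 (/): stack=[0] mem=[0,9,0,0]
After op 10 (RCL M2): stack=[0,0] mem=[0,9,0,0]
After op 11 (push 11): stack=[0,0,11] mem=[0,9,0,0]
After op 12 (*): stack=[0,0] mem=[0,9,0,0]
After op 13 (push 7): stack=[0,0,7] mem=[0,9,0,0]
After op 14 (STO M0): stack=[0,0] mem=[7,9,0,0]
After op 15 (*): stack=[0] mem=[7,9,0,0]
After op 16 (push 4): stack=[0,4] mem=[7,9,0,0]
After op 17 (pop): stack=[0] mem=[7,9,0,0]
After op 18 (pop): stack=[empty] mem=[7,9,0,0]
After op 19 (RCL M2): stack=[0] mem=[7,9,0,0]
After op 20 (RCL M2): stack=[0,0] mem=[7,9,0,0]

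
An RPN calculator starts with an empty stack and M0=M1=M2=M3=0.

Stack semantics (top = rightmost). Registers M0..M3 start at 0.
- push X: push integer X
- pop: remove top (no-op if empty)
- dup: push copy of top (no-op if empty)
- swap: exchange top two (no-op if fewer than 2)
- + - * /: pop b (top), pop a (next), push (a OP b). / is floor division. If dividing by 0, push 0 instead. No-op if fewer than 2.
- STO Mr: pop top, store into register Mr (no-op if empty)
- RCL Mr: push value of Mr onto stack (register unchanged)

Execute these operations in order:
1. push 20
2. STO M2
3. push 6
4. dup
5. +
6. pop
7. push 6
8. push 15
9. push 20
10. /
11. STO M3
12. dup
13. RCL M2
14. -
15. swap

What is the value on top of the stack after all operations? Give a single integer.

Answer: 6

Derivation:
After op 1 (push 20): stack=[20] mem=[0,0,0,0]
After op 2 (STO M2): stack=[empty] mem=[0,0,20,0]
After op 3 (push 6): stack=[6] mem=[0,0,20,0]
After op 4 (dup): stack=[6,6] mem=[0,0,20,0]
After op 5 (+): stack=[12] mem=[0,0,20,0]
After op 6 (pop): stack=[empty] mem=[0,0,20,0]
After op 7 (push 6): stack=[6] mem=[0,0,20,0]
After op 8 (push 15): stack=[6,15] mem=[0,0,20,0]
After op 9 (push 20): stack=[6,15,20] mem=[0,0,20,0]
After op 10 (/): stack=[6,0] mem=[0,0,20,0]
After op 11 (STO M3): stack=[6] mem=[0,0,20,0]
After op 12 (dup): stack=[6,6] mem=[0,0,20,0]
After op 13 (RCL M2): stack=[6,6,20] mem=[0,0,20,0]
After op 14 (-): stack=[6,-14] mem=[0,0,20,0]
After op 15 (swap): stack=[-14,6] mem=[0,0,20,0]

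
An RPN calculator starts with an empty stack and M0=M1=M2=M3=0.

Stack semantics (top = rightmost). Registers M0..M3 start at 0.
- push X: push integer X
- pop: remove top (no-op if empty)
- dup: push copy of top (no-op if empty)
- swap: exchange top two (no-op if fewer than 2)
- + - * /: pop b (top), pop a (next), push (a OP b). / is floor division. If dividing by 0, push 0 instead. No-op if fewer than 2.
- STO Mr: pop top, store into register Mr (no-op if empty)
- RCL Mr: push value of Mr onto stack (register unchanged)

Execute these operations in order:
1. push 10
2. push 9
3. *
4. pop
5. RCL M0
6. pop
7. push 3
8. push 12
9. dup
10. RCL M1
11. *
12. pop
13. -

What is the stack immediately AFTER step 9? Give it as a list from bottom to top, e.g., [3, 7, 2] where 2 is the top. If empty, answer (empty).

After op 1 (push 10): stack=[10] mem=[0,0,0,0]
After op 2 (push 9): stack=[10,9] mem=[0,0,0,0]
After op 3 (*): stack=[90] mem=[0,0,0,0]
After op 4 (pop): stack=[empty] mem=[0,0,0,0]
After op 5 (RCL M0): stack=[0] mem=[0,0,0,0]
After op 6 (pop): stack=[empty] mem=[0,0,0,0]
After op 7 (push 3): stack=[3] mem=[0,0,0,0]
After op 8 (push 12): stack=[3,12] mem=[0,0,0,0]
After op 9 (dup): stack=[3,12,12] mem=[0,0,0,0]

[3, 12, 12]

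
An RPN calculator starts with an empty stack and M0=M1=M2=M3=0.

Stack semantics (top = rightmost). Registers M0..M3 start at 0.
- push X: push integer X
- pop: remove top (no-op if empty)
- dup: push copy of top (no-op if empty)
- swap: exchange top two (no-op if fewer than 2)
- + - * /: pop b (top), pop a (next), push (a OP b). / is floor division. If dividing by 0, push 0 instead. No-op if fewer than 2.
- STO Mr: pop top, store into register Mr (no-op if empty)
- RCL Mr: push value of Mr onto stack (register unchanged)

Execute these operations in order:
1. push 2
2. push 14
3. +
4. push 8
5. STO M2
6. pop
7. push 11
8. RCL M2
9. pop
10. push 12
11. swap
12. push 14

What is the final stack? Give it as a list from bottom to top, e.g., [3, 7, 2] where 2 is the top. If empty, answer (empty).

After op 1 (push 2): stack=[2] mem=[0,0,0,0]
After op 2 (push 14): stack=[2,14] mem=[0,0,0,0]
After op 3 (+): stack=[16] mem=[0,0,0,0]
After op 4 (push 8): stack=[16,8] mem=[0,0,0,0]
After op 5 (STO M2): stack=[16] mem=[0,0,8,0]
After op 6 (pop): stack=[empty] mem=[0,0,8,0]
After op 7 (push 11): stack=[11] mem=[0,0,8,0]
After op 8 (RCL M2): stack=[11,8] mem=[0,0,8,0]
After op 9 (pop): stack=[11] mem=[0,0,8,0]
After op 10 (push 12): stack=[11,12] mem=[0,0,8,0]
After op 11 (swap): stack=[12,11] mem=[0,0,8,0]
After op 12 (push 14): stack=[12,11,14] mem=[0,0,8,0]

Answer: [12, 11, 14]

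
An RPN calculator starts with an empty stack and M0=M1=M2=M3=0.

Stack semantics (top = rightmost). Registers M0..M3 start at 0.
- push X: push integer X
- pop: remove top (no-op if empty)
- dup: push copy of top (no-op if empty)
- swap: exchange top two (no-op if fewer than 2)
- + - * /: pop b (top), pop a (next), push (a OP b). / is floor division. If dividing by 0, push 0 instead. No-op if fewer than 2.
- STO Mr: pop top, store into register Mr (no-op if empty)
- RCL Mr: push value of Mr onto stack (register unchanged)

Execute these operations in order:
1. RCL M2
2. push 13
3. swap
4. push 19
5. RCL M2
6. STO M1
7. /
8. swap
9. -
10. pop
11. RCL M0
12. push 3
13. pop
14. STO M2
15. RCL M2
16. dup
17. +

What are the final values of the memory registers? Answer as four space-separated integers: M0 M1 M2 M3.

Answer: 0 0 0 0

Derivation:
After op 1 (RCL M2): stack=[0] mem=[0,0,0,0]
After op 2 (push 13): stack=[0,13] mem=[0,0,0,0]
After op 3 (swap): stack=[13,0] mem=[0,0,0,0]
After op 4 (push 19): stack=[13,0,19] mem=[0,0,0,0]
After op 5 (RCL M2): stack=[13,0,19,0] mem=[0,0,0,0]
After op 6 (STO M1): stack=[13,0,19] mem=[0,0,0,0]
After op 7 (/): stack=[13,0] mem=[0,0,0,0]
After op 8 (swap): stack=[0,13] mem=[0,0,0,0]
After op 9 (-): stack=[-13] mem=[0,0,0,0]
After op 10 (pop): stack=[empty] mem=[0,0,0,0]
After op 11 (RCL M0): stack=[0] mem=[0,0,0,0]
After op 12 (push 3): stack=[0,3] mem=[0,0,0,0]
After op 13 (pop): stack=[0] mem=[0,0,0,0]
After op 14 (STO M2): stack=[empty] mem=[0,0,0,0]
After op 15 (RCL M2): stack=[0] mem=[0,0,0,0]
After op 16 (dup): stack=[0,0] mem=[0,0,0,0]
After op 17 (+): stack=[0] mem=[0,0,0,0]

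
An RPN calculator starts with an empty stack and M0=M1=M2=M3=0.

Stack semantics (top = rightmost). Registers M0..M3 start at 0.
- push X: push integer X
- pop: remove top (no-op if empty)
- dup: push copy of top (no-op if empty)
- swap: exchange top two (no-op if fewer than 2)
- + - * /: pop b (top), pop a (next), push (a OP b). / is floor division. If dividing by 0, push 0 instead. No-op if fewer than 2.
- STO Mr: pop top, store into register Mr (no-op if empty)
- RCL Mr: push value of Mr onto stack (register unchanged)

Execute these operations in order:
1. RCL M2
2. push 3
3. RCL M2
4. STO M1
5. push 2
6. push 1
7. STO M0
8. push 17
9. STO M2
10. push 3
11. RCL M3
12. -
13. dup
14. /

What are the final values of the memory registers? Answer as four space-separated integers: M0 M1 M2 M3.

After op 1 (RCL M2): stack=[0] mem=[0,0,0,0]
After op 2 (push 3): stack=[0,3] mem=[0,0,0,0]
After op 3 (RCL M2): stack=[0,3,0] mem=[0,0,0,0]
After op 4 (STO M1): stack=[0,3] mem=[0,0,0,0]
After op 5 (push 2): stack=[0,3,2] mem=[0,0,0,0]
After op 6 (push 1): stack=[0,3,2,1] mem=[0,0,0,0]
After op 7 (STO M0): stack=[0,3,2] mem=[1,0,0,0]
After op 8 (push 17): stack=[0,3,2,17] mem=[1,0,0,0]
After op 9 (STO M2): stack=[0,3,2] mem=[1,0,17,0]
After op 10 (push 3): stack=[0,3,2,3] mem=[1,0,17,0]
After op 11 (RCL M3): stack=[0,3,2,3,0] mem=[1,0,17,0]
After op 12 (-): stack=[0,3,2,3] mem=[1,0,17,0]
After op 13 (dup): stack=[0,3,2,3,3] mem=[1,0,17,0]
After op 14 (/): stack=[0,3,2,1] mem=[1,0,17,0]

Answer: 1 0 17 0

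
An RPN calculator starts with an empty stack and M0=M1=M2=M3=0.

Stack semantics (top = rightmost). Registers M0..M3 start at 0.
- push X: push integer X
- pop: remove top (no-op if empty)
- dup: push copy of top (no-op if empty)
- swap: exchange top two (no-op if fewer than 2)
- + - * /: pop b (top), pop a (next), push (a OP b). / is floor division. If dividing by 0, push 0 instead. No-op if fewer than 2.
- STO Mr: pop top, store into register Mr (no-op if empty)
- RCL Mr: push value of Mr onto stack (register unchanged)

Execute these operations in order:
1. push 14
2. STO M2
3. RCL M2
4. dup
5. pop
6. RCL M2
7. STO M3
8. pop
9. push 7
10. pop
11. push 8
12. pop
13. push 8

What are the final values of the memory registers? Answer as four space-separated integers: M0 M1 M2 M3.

After op 1 (push 14): stack=[14] mem=[0,0,0,0]
After op 2 (STO M2): stack=[empty] mem=[0,0,14,0]
After op 3 (RCL M2): stack=[14] mem=[0,0,14,0]
After op 4 (dup): stack=[14,14] mem=[0,0,14,0]
After op 5 (pop): stack=[14] mem=[0,0,14,0]
After op 6 (RCL M2): stack=[14,14] mem=[0,0,14,0]
After op 7 (STO M3): stack=[14] mem=[0,0,14,14]
After op 8 (pop): stack=[empty] mem=[0,0,14,14]
After op 9 (push 7): stack=[7] mem=[0,0,14,14]
After op 10 (pop): stack=[empty] mem=[0,0,14,14]
After op 11 (push 8): stack=[8] mem=[0,0,14,14]
After op 12 (pop): stack=[empty] mem=[0,0,14,14]
After op 13 (push 8): stack=[8] mem=[0,0,14,14]

Answer: 0 0 14 14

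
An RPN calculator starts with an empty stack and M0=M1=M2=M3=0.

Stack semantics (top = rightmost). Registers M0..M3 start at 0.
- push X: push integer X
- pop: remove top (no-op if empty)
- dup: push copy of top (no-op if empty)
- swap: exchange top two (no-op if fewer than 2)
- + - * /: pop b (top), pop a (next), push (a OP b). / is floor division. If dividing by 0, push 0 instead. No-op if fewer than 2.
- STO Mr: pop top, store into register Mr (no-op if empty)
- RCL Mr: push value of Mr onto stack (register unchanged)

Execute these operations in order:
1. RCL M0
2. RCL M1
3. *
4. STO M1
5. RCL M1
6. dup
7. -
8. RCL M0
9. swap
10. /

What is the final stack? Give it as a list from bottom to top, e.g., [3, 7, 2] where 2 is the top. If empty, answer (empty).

Answer: [0]

Derivation:
After op 1 (RCL M0): stack=[0] mem=[0,0,0,0]
After op 2 (RCL M1): stack=[0,0] mem=[0,0,0,0]
After op 3 (*): stack=[0] mem=[0,0,0,0]
After op 4 (STO M1): stack=[empty] mem=[0,0,0,0]
After op 5 (RCL M1): stack=[0] mem=[0,0,0,0]
After op 6 (dup): stack=[0,0] mem=[0,0,0,0]
After op 7 (-): stack=[0] mem=[0,0,0,0]
After op 8 (RCL M0): stack=[0,0] mem=[0,0,0,0]
After op 9 (swap): stack=[0,0] mem=[0,0,0,0]
After op 10 (/): stack=[0] mem=[0,0,0,0]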